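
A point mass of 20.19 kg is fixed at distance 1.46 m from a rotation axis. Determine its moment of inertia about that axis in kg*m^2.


I = m*r^2 = 20.19*1.46^2 = 43.0370

43.0370 kg*m^2


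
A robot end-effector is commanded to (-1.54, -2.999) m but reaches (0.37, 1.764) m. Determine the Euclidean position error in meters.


dx = 0.37 - (-1.54) = 1.9100, dy = 1.764 - (-2.999) = 4.7630
err = sqrt(3.648100 + 22.686169) = 5.1317

5.1317 m


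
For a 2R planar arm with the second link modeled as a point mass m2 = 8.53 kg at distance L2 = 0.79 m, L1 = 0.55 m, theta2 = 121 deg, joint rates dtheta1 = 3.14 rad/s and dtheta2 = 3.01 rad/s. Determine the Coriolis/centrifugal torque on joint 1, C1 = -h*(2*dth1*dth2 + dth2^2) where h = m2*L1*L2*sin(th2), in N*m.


h = m2*L1*L2*sin(th2) = 8.53*0.55*0.79*sin(121 deg) = 3.176906
C1 = -h*(2*3.14*3.01 + 3.01^2) = -3.176906*27.9629 = -88.8355

-88.8355 N*m


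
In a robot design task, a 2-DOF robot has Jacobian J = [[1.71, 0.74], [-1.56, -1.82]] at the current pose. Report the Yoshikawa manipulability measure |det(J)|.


det(J) = 1.71*-1.82 - (0.74)*(-1.56) = -1.9578
|det(J)| = 1.9578

1.9578


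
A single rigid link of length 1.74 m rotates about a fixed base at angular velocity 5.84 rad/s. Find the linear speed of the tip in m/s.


v = L*omega = 1.74 * 5.84 = 10.1616

10.1616 m/s


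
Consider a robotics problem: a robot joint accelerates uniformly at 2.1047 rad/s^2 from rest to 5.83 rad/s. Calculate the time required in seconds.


t = delta_omega / alpha = 5.83 / 2.1047 = 2.7700

2.7700 s


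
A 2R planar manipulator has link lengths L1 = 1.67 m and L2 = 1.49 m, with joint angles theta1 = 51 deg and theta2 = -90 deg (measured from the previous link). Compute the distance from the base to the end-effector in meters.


x = L1*cos(th1) + L2*cos(th1+th2) = 2.208913
y = L1*sin(th1) + L2*sin(th1+th2) = 0.360146
d = sqrt(x^2 + y^2) = sqrt(4.879297 + 0.129705) = 2.2381

2.2381 m


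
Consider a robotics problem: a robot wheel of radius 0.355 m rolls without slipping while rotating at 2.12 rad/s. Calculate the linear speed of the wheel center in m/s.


v = omega * r = 2.12 * 0.355 = 0.7526

0.7526 m/s


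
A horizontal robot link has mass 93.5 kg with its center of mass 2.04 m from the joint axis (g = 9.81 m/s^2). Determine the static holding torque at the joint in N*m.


tau = m*g*L = 93.5 * 9.81 * 2.04 = 1871.1594

1871.1594 N*m


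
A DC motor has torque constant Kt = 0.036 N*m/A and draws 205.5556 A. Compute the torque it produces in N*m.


tau = Kt * I = 0.036*205.5556 = 7.4000

7.4000 N*m


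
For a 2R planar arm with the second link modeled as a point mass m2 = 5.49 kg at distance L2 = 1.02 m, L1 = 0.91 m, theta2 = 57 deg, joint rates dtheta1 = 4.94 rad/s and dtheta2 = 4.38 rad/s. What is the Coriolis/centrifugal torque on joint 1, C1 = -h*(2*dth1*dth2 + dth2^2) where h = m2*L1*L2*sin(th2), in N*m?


h = m2*L1*L2*sin(th2) = 5.49*0.91*1.02*sin(57 deg) = 4.273713
C1 = -h*(2*4.94*4.38 + 4.38^2) = -4.273713*62.4588 = -266.9310

-266.9310 N*m


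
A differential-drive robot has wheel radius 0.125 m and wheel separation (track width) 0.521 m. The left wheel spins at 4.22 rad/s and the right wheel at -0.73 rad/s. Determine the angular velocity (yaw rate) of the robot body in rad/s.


omega = r*(wR - wL)/L = 0.125*(-0.73 - (4.22))/0.521 = -1.1876

-1.1876 rad/s


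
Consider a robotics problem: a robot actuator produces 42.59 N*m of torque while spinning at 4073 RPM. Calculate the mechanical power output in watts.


omega = 4073 * 2*pi/60 = 426.523563 rad/s
P = tau * omega = 42.59 * 426.523563 = 18165.6385

18165.6385 W


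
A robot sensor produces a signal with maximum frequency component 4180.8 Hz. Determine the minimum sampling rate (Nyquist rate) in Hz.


f_s,min = 2*f_max = 2*4180.8 = 8361.6000

8361.6000 Hz


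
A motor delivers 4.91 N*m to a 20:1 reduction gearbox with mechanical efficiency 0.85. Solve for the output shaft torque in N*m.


tau_out = tau_in * N * eta = 4.91 * 20 * 0.85 = 83.4700

83.4700 N*m


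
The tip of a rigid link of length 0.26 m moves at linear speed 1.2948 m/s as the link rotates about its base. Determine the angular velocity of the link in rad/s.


omega = v / L = 1.2948 / 0.26 = 4.9800

4.9800 rad/s


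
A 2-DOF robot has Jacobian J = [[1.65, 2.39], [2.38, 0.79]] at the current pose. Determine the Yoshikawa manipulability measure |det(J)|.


det(J) = 1.65*0.79 - (2.39)*(2.38) = -4.3847
|det(J)| = 4.3847

4.3847


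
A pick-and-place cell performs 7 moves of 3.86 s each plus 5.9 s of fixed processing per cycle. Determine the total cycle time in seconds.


T = 7*3.86 + 5.9 = 32.9200

32.9200 s


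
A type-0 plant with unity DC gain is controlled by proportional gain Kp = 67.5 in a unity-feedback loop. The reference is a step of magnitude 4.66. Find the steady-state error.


e_ss = R/(1 + Kp) = 4.66/(1 + 67.5) = 4.66/68.5000 = 0.0680

0.0680


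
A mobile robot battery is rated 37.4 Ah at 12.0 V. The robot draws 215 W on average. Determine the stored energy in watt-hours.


E = capacity * V = 37.4*12.0 = 448.8000

448.8000 Wh


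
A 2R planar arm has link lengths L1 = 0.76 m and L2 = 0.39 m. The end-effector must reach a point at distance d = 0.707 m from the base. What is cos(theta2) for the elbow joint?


cos(th2) = (d^2 - L1^2 - L2^2)/(2*L1*L2) = (0.707^2 - 0.76^2 - 0.39^2)/(2*0.76*0.39) = -0.3877

-0.3877


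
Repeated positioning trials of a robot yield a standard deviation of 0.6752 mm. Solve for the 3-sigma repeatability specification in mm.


repeatability = 3*sigma = 3*0.6752 = 2.0256

2.0256 mm


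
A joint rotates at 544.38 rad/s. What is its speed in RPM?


RPM = 544.38 * 60/(2*pi) = 5198.4461

5198.4461 RPM


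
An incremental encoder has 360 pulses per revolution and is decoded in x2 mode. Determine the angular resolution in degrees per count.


resolution = 360 / (PPR * 2) = 360 / 720 = 0.5000

0.5000 degrees


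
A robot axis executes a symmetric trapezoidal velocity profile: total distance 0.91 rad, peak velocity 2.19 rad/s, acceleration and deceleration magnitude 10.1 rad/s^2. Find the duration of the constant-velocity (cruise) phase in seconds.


t_acc = v/a = 0.216832 s, d_acc = v^2/(2a) = 0.237431 rad each
d_cruise = 0.91 - 2*0.237431 = 0.435138 rad
t_cruise = d_cruise/v = 0.435138/2.19 = 0.1987

0.1987 s


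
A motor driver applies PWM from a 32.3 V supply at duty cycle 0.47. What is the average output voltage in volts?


V_avg = V_supply * D = 32.3*0.47 = 15.1810

15.1810 V


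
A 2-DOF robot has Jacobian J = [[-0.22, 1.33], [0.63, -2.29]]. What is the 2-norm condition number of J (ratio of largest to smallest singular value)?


JJ^T eigenvalues: trace(JJ^T) = 7.4583, det(JJ^T) = det(J)^2 = 0.11162281
s_max^2 = (7.4583 + sqrt(55.17974765))/2 = 7.44330359
s_min^2 = (7.4583 - sqrt(55.17974765))/2 = 0.01499641
kappa = s_max/s_min = sqrt(7.44330359/0.01499641) = 22.2787

22.2787


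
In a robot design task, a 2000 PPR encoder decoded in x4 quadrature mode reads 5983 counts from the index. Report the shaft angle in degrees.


angle = counts * 360 / (PPR*4) = 5983 * 360 / 8000 = 269.2350

269.2350 degrees


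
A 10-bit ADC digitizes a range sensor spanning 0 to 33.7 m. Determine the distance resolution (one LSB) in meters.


res = range / 2^n = 33.7/2^10 = 33.7/1024 = 0.0329

0.0329 m


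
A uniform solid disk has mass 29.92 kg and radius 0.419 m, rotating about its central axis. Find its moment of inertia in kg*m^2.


I = (1/2)*m*R^2 = 0.5*29.92*0.419^2 = 2.6264

2.6264 kg*m^2


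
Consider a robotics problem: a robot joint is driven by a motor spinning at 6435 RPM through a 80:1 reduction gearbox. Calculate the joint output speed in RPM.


omega_joint = omega_motor / N = 6435 / 80 = 80.4375

80.4375 RPM


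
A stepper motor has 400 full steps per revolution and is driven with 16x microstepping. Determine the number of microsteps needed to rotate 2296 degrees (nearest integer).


step_size = 360/(400*16) = 360/6400 = 0.056250 deg
n = 2296/(360/6400) = 2296*6400/360 = 40817.7778 -> 40818

40818 steps


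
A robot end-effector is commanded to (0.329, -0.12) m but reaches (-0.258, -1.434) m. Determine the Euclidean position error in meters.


dx = -0.258 - (0.329) = -0.5870, dy = -1.434 - (-0.12) = -1.3140
err = sqrt(0.344569 + 1.726596) = 1.4392

1.4392 m


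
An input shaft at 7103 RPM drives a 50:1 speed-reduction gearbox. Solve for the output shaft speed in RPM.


omega_out = omega_in / N = 7103 / 50 = 142.0600

142.0600 RPM


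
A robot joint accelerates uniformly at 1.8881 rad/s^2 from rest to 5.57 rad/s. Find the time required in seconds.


t = delta_omega / alpha = 5.57 / 1.8881 = 2.9501

2.9501 s


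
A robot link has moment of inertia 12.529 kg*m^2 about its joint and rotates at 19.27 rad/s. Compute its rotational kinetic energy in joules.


KE = (1/2)*I*omega^2 = 0.5*12.529*19.27^2 = 2326.2150

2326.2150 J


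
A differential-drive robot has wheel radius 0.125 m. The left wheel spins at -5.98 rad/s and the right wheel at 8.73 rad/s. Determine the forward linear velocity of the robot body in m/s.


v = r*(wR + wL)/2 = 0.125*(8.73 + -5.98)/2 = 0.1719

0.1719 m/s


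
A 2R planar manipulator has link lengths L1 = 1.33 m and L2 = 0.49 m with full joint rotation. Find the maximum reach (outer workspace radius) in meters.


r_max = L1 + L2 = 1.33 + 0.49 = 1.8200

1.8200 m


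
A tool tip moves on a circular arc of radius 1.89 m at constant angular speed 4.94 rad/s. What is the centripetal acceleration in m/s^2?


a_c = omega^2 * r = 4.94^2 * 1.89 = 46.1228

46.1228 m/s^2


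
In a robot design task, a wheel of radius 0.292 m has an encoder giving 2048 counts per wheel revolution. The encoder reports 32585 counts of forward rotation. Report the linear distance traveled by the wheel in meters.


revs = 32585/2048 = 15.910645
d = revs * 2*pi*r = 15.910645 * 2*pi*0.292 = 29.1911

29.1911 m


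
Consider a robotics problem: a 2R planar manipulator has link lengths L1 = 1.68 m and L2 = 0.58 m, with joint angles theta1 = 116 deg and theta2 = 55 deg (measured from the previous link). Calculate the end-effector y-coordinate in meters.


y = L1*sin(th1) + L2*sin(th1+th2) = 1.68*sin(116 deg) + 0.58*sin(171 deg) = 1.6007

1.6007 m


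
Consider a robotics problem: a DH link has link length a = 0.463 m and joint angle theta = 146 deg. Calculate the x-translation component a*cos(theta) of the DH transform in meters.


a*cos(theta) = 0.463*cos(146 deg) = -0.3838

-0.3838 m


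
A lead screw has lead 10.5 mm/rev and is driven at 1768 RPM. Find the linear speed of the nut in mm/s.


v = lead * (RPM/60) = 10.5*1768/60 = 309.4000

309.4000 mm/s


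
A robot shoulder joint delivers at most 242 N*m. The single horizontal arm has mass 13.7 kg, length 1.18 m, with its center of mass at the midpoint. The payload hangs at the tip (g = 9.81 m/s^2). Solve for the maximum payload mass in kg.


tau_arm = m_arm*g*(L/2) = 13.7*9.81*1.18/2 = 79.2942 N*m
tau_payload = tau_max - tau_arm = 242 - 79.2942 = 162.7058
m_payload = tau_payload / (g*L) = 162.7058 / (9.81*1.18) = 14.0557

14.0557 kg


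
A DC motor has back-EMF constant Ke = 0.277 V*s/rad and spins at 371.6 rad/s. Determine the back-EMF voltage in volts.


V_emf = Ke * omega = 0.277*371.6 = 102.9332

102.9332 V


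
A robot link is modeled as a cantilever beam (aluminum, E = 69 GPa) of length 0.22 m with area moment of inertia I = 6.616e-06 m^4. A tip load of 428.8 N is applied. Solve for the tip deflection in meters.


delta = F*L^3/(3*E*I) = 428.8*0.22^3/(3*6.900e+10*6.616e-06)
      = 4.5658624/1369512 = 3.3339e-06

3.3339e-06 m


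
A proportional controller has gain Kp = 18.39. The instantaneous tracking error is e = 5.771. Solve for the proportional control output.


u_P = Kp * e = 18.39 * 5.771 = 106.1287

106.1287


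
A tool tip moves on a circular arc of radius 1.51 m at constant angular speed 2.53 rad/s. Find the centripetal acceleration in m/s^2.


a_c = omega^2 * r = 2.53^2 * 1.51 = 9.6654

9.6654 m/s^2


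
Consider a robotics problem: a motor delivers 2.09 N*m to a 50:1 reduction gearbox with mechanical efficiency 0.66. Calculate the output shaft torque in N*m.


tau_out = tau_in * N * eta = 2.09 * 50 * 0.66 = 68.9700

68.9700 N*m


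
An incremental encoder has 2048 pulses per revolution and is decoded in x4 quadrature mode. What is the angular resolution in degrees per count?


resolution = 360 / (PPR * 4) = 360 / 8192 = 0.0439

0.0439 degrees


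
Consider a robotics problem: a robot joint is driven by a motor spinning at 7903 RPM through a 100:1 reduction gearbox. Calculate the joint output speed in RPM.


omega_joint = omega_motor / N = 7903 / 100 = 79.0300

79.0300 RPM


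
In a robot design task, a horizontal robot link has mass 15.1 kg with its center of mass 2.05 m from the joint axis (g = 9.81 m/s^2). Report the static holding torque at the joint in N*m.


tau = m*g*L = 15.1 * 9.81 * 2.05 = 303.6685

303.6685 N*m


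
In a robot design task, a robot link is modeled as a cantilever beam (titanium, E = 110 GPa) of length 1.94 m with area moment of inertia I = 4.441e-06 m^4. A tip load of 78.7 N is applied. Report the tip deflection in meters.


delta = F*L^3/(3*E*I) = 78.7*1.94^3/(3*1.100e+11*4.441e-06)
      = 574.6189208/1465530 = 3.9209e-04

3.9209e-04 m


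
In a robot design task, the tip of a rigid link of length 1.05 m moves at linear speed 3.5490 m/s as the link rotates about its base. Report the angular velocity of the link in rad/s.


omega = v / L = 3.5490 / 1.05 = 3.3800

3.3800 rad/s


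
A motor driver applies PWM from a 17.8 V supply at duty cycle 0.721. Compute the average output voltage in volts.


V_avg = V_supply * D = 17.8*0.721 = 12.8338

12.8338 V


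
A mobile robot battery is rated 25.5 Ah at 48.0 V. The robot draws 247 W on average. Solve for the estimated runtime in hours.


E = 25.5*48.0 = 1224.0000 Wh
t = E/P = 1224.0000/247 = 4.9555

4.9555 hours


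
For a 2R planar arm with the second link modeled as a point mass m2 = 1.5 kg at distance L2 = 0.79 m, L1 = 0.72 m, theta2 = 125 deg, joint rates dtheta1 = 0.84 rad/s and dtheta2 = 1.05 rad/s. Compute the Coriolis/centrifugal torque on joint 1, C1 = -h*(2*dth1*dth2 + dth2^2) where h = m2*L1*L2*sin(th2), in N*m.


h = m2*L1*L2*sin(th2) = 1.5*0.72*0.79*sin(125 deg) = 0.698901
C1 = -h*(2*0.84*1.05 + 1.05^2) = -0.698901*2.8665 = -2.0034

-2.0034 N*m


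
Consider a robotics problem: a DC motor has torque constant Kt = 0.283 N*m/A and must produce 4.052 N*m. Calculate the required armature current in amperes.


I = tau / Kt = 4.052/0.283 = 14.3180

14.3180 A


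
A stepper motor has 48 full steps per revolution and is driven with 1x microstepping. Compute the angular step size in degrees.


step = 360/(48*1) = 360/48 = 7.5000

7.5000 degrees


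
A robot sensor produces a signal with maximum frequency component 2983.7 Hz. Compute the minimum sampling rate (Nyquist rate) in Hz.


f_s,min = 2*f_max = 2*2983.7 = 5967.4000

5967.4000 Hz


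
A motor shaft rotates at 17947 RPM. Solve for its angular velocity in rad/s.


omega = 17947 * 2*pi/60 = 1879.4054

1879.4054 rad/s


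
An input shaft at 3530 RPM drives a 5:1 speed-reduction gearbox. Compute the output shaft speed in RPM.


omega_out = omega_in / N = 3530 / 5 = 706.0000

706.0000 RPM


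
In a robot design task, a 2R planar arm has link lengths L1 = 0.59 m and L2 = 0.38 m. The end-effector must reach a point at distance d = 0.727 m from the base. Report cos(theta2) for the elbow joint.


cos(th2) = (d^2 - L1^2 - L2^2)/(2*L1*L2) = (0.727^2 - 0.59^2 - 0.38^2)/(2*0.59*0.38) = 0.0804

0.0804


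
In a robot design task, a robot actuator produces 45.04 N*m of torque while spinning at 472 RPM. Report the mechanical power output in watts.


omega = 472 * 2*pi/60 = 49.427724 rad/s
P = tau * omega = 45.04 * 49.427724 = 2226.2247

2226.2247 W


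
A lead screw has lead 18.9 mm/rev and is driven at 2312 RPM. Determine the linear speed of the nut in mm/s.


v = lead * (RPM/60) = 18.9*2312/60 = 728.2800

728.2800 mm/s


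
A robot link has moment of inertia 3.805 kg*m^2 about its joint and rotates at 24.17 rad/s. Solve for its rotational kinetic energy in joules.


KE = (1/2)*I*omega^2 = 0.5*3.805*24.17^2 = 1111.4194

1111.4194 J


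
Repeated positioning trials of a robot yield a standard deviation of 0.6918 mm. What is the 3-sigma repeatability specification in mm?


repeatability = 3*sigma = 3*0.6918 = 2.0754

2.0754 mm


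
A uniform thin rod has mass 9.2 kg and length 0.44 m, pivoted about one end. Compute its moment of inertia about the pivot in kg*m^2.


I = (1/3)*m*L^2 = (1/3)*9.2*0.44^2 = 0.5937

0.5937 kg*m^2


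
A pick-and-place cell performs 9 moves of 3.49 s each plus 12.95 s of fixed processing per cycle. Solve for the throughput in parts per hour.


T_cycle = 9*3.49 + 12.95 = 44.3600 s
rate = 3600/T = 81.1542

81.1542 parts/hour


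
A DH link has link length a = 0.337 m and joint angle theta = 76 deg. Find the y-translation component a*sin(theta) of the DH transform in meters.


a*sin(theta) = 0.337*sin(76 deg) = 0.3270

0.3270 m


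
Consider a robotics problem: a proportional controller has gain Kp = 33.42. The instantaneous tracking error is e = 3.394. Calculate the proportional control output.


u_P = Kp * e = 33.42 * 3.394 = 113.4275

113.4275


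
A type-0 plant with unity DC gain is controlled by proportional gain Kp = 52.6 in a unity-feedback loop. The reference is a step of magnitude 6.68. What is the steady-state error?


e_ss = R/(1 + Kp) = 6.68/(1 + 52.6) = 6.68/53.6000 = 0.1246

0.1246


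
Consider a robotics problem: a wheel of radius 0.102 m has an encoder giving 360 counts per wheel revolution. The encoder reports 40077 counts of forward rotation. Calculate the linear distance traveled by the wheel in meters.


revs = 40077/360 = 111.325000
d = revs * 2*pi*r = 111.325000 * 2*pi*0.102 = 71.3465

71.3465 m


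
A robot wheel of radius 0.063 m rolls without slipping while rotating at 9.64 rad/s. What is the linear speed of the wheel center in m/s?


v = omega * r = 9.64 * 0.063 = 0.6073

0.6073 m/s


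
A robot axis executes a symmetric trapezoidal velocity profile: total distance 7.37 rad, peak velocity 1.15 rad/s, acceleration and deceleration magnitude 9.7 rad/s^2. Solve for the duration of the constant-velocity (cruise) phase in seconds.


t_acc = v/a = 0.118557 s, d_acc = v^2/(2a) = 0.068170 rad each
d_cruise = 7.37 - 2*0.068170 = 7.233660 rad
t_cruise = d_cruise/v = 7.233660/1.15 = 6.2901

6.2901 s


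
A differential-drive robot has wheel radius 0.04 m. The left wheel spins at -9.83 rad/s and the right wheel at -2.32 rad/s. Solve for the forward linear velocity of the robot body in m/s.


v = r*(wR + wL)/2 = 0.04*(-2.32 + -9.83)/2 = -0.2430

-0.2430 m/s


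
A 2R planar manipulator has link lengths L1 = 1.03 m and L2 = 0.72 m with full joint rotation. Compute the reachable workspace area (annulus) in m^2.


r_max = L1 + L2 = 1.7500, r_min = |L1 - L2| = 0.3100
A = pi*(r_max^2 - r_min^2) = pi*(3.0625 - 0.0961) = 9.3192

9.3192 m^2


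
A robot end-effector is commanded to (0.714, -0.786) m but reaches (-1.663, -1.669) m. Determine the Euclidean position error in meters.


dx = -1.663 - (0.714) = -2.3770, dy = -1.669 - (-0.786) = -0.8830
err = sqrt(5.650129 + 0.779689) = 2.5357

2.5357 m


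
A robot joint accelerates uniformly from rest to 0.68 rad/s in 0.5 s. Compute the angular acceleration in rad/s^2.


alpha = delta_omega / t = 0.68 / 0.5 = 1.3600

1.3600 rad/s^2


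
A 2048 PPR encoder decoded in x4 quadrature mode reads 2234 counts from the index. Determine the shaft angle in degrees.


angle = counts * 360 / (PPR*4) = 2234 * 360 / 8192 = 98.1738

98.1738 degrees


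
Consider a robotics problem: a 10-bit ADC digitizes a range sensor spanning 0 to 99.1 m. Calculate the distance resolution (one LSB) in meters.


res = range / 2^n = 99.1/2^10 = 99.1/1024 = 0.0968

0.0968 m


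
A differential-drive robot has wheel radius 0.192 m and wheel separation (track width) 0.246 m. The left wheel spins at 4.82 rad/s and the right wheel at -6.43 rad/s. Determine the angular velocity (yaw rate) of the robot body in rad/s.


omega = r*(wR - wL)/L = 0.192*(-6.43 - (4.82))/0.246 = -8.7805

-8.7805 rad/s


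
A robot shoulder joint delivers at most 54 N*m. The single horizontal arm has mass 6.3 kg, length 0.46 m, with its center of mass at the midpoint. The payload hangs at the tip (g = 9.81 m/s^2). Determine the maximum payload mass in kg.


tau_arm = m_arm*g*(L/2) = 6.3*9.81*0.46/2 = 14.2147 N*m
tau_payload = tau_max - tau_arm = 54 - 14.2147 = 39.7853
m_payload = tau_payload / (g*L) = 39.7853 / (9.81*0.46) = 8.8165

8.8165 kg


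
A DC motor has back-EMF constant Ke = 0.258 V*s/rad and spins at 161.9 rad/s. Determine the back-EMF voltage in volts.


V_emf = Ke * omega = 0.258*161.9 = 41.7702

41.7702 V


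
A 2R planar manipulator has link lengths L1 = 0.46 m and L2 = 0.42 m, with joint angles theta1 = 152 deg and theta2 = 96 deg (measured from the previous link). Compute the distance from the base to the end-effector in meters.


x = L1*cos(th1) + L2*cos(th1+th2) = -0.563491
y = L1*sin(th1) + L2*sin(th1+th2) = -0.173460
d = sqrt(x^2 + y^2) = sqrt(0.317522 + 0.030088) = 0.5896

0.5896 m


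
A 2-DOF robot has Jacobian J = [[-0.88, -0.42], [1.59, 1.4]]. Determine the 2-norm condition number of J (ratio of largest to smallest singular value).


JJ^T eigenvalues: trace(JJ^T) = 5.4389, det(JJ^T) = det(J)^2 = 0.31832164
s_max^2 = (5.4389 + sqrt(28.30834665))/2 = 5.37972943
s_min^2 = (5.4389 - sqrt(28.30834665))/2 = 0.05917057
kappa = s_max/s_min = sqrt(5.37972943/0.05917057) = 9.5351

9.5351


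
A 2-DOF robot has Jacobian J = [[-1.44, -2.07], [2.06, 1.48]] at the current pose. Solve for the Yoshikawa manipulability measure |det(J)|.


det(J) = -1.44*1.48 - (-2.07)*(2.06) = 2.1330
|det(J)| = 2.1330

2.1330


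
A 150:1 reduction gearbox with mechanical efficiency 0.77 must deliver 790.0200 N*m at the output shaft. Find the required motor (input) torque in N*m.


tau_in = tau_out / (N * eta) = 790.0200 / (150 * 0.77) = 6.8400

6.8400 N*m


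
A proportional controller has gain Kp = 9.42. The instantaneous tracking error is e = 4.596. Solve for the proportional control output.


u_P = Kp * e = 9.42 * 4.596 = 43.2943

43.2943


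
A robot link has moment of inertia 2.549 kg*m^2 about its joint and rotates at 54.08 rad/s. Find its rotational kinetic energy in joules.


KE = (1/2)*I*omega^2 = 0.5*2.549*54.08^2 = 3727.4618

3727.4618 J


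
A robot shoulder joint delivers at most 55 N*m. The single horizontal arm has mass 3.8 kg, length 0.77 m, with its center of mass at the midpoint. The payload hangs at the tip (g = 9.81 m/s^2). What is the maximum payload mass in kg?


tau_arm = m_arm*g*(L/2) = 3.8*9.81*0.77/2 = 14.3520 N*m
tau_payload = tau_max - tau_arm = 55 - 14.3520 = 40.6480
m_payload = tau_payload / (g*L) = 40.6480 / (9.81*0.77) = 5.3812

5.3812 kg


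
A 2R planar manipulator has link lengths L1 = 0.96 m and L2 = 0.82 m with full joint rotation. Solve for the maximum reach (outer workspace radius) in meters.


r_max = L1 + L2 = 0.96 + 0.82 = 1.7800

1.7800 m


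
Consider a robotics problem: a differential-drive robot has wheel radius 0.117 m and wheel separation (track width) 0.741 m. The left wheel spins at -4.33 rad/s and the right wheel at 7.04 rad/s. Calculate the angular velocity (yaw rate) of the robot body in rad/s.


omega = r*(wR - wL)/L = 0.117*(7.04 - (-4.33))/0.741 = 1.7953

1.7953 rad/s


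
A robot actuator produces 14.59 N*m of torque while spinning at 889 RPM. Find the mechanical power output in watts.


omega = 889 * 2*pi/60 = 93.095862 rad/s
P = tau * omega = 14.59 * 93.095862 = 1358.2686

1358.2686 W


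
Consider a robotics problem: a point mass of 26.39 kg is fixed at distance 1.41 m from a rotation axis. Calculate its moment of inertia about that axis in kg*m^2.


I = m*r^2 = 26.39*1.41^2 = 52.4660

52.4660 kg*m^2


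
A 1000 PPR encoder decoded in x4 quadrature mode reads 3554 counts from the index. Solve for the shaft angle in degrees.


angle = counts * 360 / (PPR*4) = 3554 * 360 / 4000 = 319.8600

319.8600 degrees


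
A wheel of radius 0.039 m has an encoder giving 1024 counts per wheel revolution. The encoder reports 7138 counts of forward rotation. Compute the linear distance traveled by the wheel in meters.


revs = 7138/1024 = 6.970703
d = revs * 2*pi*r = 6.970703 * 2*pi*0.039 = 1.7081

1.7081 m


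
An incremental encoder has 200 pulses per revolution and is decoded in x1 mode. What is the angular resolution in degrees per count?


resolution = 360 / (PPR * 1) = 360 / 200 = 1.8000

1.8000 degrees


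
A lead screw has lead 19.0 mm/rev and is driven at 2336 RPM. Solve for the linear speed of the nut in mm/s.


v = lead * (RPM/60) = 19.0*2336/60 = 739.7333

739.7333 mm/s


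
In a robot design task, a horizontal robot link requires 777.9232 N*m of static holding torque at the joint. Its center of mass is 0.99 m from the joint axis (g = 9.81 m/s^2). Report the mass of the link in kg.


m = tau / (g*L) = 777.9232 / (9.81 * 0.99) = 80.1000

80.1000 kg


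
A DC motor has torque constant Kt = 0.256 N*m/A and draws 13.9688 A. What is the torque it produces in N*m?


tau = Kt * I = 0.256*13.9688 = 3.5760

3.5760 N*m


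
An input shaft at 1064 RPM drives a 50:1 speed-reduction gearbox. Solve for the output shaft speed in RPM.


omega_out = omega_in / N = 1064 / 50 = 21.2800

21.2800 RPM


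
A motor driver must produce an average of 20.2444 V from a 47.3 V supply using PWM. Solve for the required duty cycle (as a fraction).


D = V_avg/V_supply = 20.2444/47.3 = 0.4280

0.4280


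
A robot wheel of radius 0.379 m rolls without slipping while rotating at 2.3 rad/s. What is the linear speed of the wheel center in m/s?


v = omega * r = 2.3 * 0.379 = 0.8717

0.8717 m/s


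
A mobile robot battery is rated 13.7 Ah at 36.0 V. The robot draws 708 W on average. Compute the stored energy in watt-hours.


E = capacity * V = 13.7*36.0 = 493.2000

493.2000 Wh


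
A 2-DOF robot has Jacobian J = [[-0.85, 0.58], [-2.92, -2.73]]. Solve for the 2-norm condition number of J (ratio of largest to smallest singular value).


JJ^T eigenvalues: trace(JJ^T) = 17.0382, det(JJ^T) = det(J)^2 = 16.11299881
s_max^2 = (17.0382 + sqrt(225.84826400))/2 = 16.03322443
s_min^2 = (17.0382 - sqrt(225.84826400))/2 = 1.00497557
kappa = s_max/s_min = sqrt(16.03322443/1.00497557) = 3.9942

3.9942


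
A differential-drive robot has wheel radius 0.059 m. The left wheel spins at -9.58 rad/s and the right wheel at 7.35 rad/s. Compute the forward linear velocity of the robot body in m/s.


v = r*(wR + wL)/2 = 0.059*(7.35 + -9.58)/2 = -0.0658

-0.0658 m/s


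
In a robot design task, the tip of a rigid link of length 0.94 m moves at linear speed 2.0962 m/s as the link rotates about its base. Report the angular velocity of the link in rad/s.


omega = v / L = 2.0962 / 0.94 = 2.2300

2.2300 rad/s


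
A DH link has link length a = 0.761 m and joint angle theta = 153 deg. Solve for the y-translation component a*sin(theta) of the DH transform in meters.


a*sin(theta) = 0.761*sin(153 deg) = 0.3455

0.3455 m


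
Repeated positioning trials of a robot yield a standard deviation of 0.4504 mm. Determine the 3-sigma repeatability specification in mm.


repeatability = 3*sigma = 3*0.4504 = 1.3512

1.3512 mm


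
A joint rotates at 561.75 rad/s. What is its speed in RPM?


RPM = 561.75 * 60/(2*pi) = 5364.3174

5364.3174 RPM


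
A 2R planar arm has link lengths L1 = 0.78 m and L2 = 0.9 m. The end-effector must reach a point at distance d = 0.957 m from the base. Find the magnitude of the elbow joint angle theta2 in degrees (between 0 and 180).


cos(th2) = (d^2 - L1^2 - L2^2)/(2*L1*L2) = (0.957^2 - 0.78^2 - 0.9^2)/(2*0.78*0.9) = -0.35794231
th2 = acos(-0.35794231) = 110.9739 deg

110.9739 degrees


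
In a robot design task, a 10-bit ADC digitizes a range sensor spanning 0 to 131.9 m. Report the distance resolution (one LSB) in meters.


res = range / 2^n = 131.9/2^10 = 131.9/1024 = 0.1288

0.1288 m


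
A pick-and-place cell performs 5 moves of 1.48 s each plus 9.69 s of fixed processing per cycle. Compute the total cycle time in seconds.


T = 5*1.48 + 9.69 = 17.0900

17.0900 s


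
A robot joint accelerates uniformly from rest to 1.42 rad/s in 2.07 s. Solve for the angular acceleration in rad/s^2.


alpha = delta_omega / t = 1.42 / 2.07 = 0.6860

0.6860 rad/s^2


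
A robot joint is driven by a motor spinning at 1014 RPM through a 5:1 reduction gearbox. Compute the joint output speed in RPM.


omega_joint = omega_motor / N = 1014 / 5 = 202.8000

202.8000 RPM


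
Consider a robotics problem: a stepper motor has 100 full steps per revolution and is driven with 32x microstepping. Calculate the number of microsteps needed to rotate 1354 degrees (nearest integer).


step_size = 360/(100*32) = 360/3200 = 0.112500 deg
n = 1354/(360/3200) = 1354*3200/360 = 12035.5556 -> 12036

12036 steps


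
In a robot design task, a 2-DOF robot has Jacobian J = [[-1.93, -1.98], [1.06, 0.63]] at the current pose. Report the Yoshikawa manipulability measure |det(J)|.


det(J) = -1.93*0.63 - (-1.98)*(1.06) = 0.8829
|det(J)| = 0.8829

0.8829


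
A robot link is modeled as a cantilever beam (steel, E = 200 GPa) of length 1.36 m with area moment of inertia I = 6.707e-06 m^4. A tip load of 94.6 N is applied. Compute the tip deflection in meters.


delta = F*L^3/(3*E*I) = 94.6*1.36^3/(3*2.000e+11*6.707e-06)
      = 237.9621376/4024200 = 5.9133e-05

5.9133e-05 m


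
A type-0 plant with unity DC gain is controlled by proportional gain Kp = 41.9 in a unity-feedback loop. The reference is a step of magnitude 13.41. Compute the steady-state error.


e_ss = R/(1 + Kp) = 13.41/(1 + 41.9) = 13.41/42.9000 = 0.3126

0.3126


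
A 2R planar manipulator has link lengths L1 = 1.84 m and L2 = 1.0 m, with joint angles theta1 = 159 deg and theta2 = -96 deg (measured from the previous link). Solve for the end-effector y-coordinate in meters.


y = L1*sin(th1) + L2*sin(th1+th2) = 1.84*sin(159 deg) + 1.0*sin(63 deg) = 1.5504

1.5504 m


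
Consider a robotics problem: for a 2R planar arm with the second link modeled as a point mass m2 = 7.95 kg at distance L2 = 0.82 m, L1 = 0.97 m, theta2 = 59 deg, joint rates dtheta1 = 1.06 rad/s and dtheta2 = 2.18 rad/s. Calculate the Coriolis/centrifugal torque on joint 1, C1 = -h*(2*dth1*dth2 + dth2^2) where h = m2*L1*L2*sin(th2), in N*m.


h = m2*L1*L2*sin(th2) = 7.95*0.97*0.82*sin(59 deg) = 5.420237
C1 = -h*(2*1.06*2.18 + 2.18^2) = -5.420237*9.3740 = -50.8093

-50.8093 N*m


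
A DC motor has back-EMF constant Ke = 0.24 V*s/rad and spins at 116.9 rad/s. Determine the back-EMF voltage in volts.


V_emf = Ke * omega = 0.24*116.9 = 28.0560

28.0560 V


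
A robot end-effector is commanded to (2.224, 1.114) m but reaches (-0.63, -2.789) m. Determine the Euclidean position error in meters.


dx = -0.63 - (2.224) = -2.8540, dy = -2.789 - (1.114) = -3.9030
err = sqrt(8.145316 + 15.233409) = 4.8352

4.8352 m


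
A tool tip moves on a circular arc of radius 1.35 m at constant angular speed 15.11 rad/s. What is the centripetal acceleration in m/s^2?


a_c = omega^2 * r = 15.11^2 * 1.35 = 308.2213

308.2213 m/s^2


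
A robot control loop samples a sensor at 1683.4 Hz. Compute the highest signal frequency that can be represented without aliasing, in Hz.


f_max = f_s/2 = 1683.4/2 = 841.7000

841.7000 Hz


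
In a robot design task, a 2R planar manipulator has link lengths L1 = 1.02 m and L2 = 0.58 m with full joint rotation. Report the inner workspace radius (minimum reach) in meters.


r_min = |L1 - L2| = |1.02 - 0.58| = 0.4400

0.4400 m


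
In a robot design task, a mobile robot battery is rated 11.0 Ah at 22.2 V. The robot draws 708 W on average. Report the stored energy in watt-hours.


E = capacity * V = 11.0*22.2 = 244.2000

244.2000 Wh


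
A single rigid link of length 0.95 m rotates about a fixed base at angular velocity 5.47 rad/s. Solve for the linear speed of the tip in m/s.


v = L*omega = 0.95 * 5.47 = 5.1965

5.1965 m/s


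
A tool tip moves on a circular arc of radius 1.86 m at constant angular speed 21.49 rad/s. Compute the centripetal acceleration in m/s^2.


a_c = omega^2 * r = 21.49^2 * 1.86 = 858.9854

858.9854 m/s^2


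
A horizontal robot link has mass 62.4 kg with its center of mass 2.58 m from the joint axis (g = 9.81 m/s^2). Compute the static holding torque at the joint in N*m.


tau = m*g*L = 62.4 * 9.81 * 2.58 = 1579.3315

1579.3315 N*m


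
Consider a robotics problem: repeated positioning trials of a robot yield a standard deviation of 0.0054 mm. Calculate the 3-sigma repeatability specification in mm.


repeatability = 3*sigma = 3*0.0054 = 0.0162

0.0162 mm


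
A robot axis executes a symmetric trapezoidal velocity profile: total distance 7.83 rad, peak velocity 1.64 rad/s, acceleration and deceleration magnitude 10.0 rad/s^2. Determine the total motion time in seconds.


t_acc = v/a = 1.64/10.0 = 0.164000 s
d_acc = v^2/(2a) = 0.134480 rad (each ramp)
d_cruise = 7.83 - 2*0.134480 = 7.561040 rad
t_cruise = 7.561040/1.64 = 4.610390 s
t_total = 2*0.164000 + 4.610390 = 4.9384

4.9384 s


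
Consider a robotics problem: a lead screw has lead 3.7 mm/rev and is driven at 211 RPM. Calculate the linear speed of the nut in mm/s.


v = lead * (RPM/60) = 3.7*211/60 = 13.0117

13.0117 mm/s


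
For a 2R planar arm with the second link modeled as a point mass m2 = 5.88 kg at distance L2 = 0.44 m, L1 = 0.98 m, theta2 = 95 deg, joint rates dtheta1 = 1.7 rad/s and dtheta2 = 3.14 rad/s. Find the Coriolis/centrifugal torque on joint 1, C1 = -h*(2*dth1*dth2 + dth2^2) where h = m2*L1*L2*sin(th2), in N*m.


h = m2*L1*L2*sin(th2) = 5.88*0.98*0.44*sin(95 deg) = 2.525808
C1 = -h*(2*1.7*3.14 + 3.14^2) = -2.525808*20.5356 = -51.8690

-51.8690 N*m


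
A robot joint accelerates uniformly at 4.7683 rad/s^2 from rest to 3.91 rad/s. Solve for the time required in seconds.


t = delta_omega / alpha = 3.91 / 4.7683 = 0.8200

0.8200 s


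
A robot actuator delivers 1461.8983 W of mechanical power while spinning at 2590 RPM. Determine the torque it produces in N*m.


omega = 2590 * 2*pi/60 = 271.224166 rad/s
tau = P / omega = 1461.8983 / 271.224166 = 5.3900

5.3900 N*m


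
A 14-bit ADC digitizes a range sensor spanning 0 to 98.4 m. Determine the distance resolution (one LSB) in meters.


res = range / 2^n = 98.4/2^14 = 98.4/16384 = 0.0060

0.0060 m


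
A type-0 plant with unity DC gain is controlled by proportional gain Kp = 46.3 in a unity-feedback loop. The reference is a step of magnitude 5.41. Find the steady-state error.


e_ss = R/(1 + Kp) = 5.41/(1 + 46.3) = 5.41/47.3000 = 0.1144

0.1144


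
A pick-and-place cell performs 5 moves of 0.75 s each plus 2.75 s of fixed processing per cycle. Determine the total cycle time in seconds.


T = 5*0.75 + 2.75 = 6.5000

6.5000 s


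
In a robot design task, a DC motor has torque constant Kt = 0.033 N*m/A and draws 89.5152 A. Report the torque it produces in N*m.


tau = Kt * I = 0.033*89.5152 = 2.9540

2.9540 N*m


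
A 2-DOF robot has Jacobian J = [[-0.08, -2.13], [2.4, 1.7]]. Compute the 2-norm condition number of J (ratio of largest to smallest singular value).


JJ^T eigenvalues: trace(JJ^T) = 13.1933, det(JJ^T) = det(J)^2 = 24.76057600
s_max^2 = (13.1933 + sqrt(75.02086089))/2 = 10.92737918
s_min^2 = (13.1933 - sqrt(75.02086089))/2 = 2.26592082
kappa = s_max/s_min = sqrt(10.92737918/2.26592082) = 2.1960

2.1960


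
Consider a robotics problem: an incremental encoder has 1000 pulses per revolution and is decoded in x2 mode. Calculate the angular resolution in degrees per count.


resolution = 360 / (PPR * 2) = 360 / 2000 = 0.1800

0.1800 degrees


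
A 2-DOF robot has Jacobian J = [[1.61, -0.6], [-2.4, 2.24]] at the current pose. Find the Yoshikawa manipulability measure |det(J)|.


det(J) = 1.61*2.24 - (-0.6)*(-2.4) = 2.1664
|det(J)| = 2.1664

2.1664


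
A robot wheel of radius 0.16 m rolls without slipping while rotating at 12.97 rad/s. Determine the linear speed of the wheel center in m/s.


v = omega * r = 12.97 * 0.16 = 2.0752

2.0752 m/s


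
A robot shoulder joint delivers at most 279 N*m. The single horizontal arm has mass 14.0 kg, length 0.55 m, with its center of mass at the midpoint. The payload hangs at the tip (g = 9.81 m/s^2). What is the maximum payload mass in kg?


tau_arm = m_arm*g*(L/2) = 14.0*9.81*0.55/2 = 37.7685 N*m
tau_payload = tau_max - tau_arm = 279 - 37.7685 = 241.2315
m_payload = tau_payload / (g*L) = 241.2315 / (9.81*0.55) = 44.7098

44.7098 kg


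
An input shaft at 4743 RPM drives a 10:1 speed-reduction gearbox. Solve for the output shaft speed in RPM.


omega_out = omega_in / N = 4743 / 10 = 474.3000

474.3000 RPM


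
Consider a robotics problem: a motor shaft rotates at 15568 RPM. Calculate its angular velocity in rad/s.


omega = 15568 * 2*pi/60 = 1630.2771

1630.2771 rad/s


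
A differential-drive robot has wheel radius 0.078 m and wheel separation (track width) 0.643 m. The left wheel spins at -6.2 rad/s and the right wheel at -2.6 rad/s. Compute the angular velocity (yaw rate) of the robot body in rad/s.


omega = r*(wR - wL)/L = 0.078*(-2.6 - (-6.2))/0.643 = 0.4367

0.4367 rad/s


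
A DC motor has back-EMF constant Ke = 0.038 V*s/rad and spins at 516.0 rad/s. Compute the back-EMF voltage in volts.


V_emf = Ke * omega = 0.038*516.0 = 19.6080

19.6080 V


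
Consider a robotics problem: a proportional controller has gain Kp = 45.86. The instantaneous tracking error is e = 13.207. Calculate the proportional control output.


u_P = Kp * e = 45.86 * 13.207 = 605.6730

605.6730


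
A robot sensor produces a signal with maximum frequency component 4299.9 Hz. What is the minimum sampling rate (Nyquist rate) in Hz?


f_s,min = 2*f_max = 2*4299.9 = 8599.8000

8599.8000 Hz


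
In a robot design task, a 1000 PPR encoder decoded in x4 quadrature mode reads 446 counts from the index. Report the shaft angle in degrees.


angle = counts * 360 / (PPR*4) = 446 * 360 / 4000 = 40.1400

40.1400 degrees


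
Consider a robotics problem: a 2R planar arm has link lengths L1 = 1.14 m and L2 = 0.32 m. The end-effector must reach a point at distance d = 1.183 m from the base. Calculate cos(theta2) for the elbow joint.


cos(th2) = (d^2 - L1^2 - L2^2)/(2*L1*L2) = (1.183^2 - 1.14^2 - 0.32^2)/(2*1.14*0.32) = -0.0034

-0.0034


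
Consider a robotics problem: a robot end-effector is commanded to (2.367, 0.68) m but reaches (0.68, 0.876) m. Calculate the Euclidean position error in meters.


dx = 0.68 - (2.367) = -1.6870, dy = 0.876 - (0.68) = 0.1960
err = sqrt(2.845969 + 0.038416) = 1.6983

1.6983 m


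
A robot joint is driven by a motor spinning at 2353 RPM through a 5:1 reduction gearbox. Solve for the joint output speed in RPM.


omega_joint = omega_motor / N = 2353 / 5 = 470.6000

470.6000 RPM


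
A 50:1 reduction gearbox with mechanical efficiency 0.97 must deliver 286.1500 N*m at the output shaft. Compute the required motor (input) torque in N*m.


tau_in = tau_out / (N * eta) = 286.1500 / (50 * 0.97) = 5.9000

5.9000 N*m
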